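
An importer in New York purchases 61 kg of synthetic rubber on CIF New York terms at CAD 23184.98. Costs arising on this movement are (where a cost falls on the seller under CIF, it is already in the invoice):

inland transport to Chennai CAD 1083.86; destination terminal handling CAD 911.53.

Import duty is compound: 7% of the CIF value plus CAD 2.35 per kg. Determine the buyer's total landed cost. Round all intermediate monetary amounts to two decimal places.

CIF: the seller pays costs through ocean freight and marine insurance to the destination port.
Already in the invoice (seller's account under CIF): inland to port — exclude.
The CIF price already equals the CIF value: 23184.98
Ad valorem component: 23184.98 × 7% = 1622.95
Specific component: 61 × 2.35 = 143.35
Import duty = 1622.95 + 143.35 = 1766.30
Buyer bears: destination terminal 911.53 + duty 1766.30 = 2677.83
Landed cost = invoice 23184.98 + 2677.83 = 25862.81

Total landed cost: CAD 25862.81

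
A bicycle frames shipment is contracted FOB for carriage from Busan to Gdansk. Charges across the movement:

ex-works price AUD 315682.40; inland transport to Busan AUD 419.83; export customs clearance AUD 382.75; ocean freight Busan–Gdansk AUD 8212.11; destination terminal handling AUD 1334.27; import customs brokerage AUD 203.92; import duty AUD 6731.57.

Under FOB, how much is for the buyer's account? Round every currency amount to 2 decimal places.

FOB: the seller bears costs until goods are on board at the origin port; the buyer bears freight, insurance and all costs thereafter.
Seller's account: goods 315682.40 + inland to port 419.83 + export clearance 382.75 = 316484.98
Buyer's account: freight 8212.11 + destination terminal 1334.27 + brokerage 203.92 + duty 6731.57 = 16481.87

Buyer's account: AUD 16481.87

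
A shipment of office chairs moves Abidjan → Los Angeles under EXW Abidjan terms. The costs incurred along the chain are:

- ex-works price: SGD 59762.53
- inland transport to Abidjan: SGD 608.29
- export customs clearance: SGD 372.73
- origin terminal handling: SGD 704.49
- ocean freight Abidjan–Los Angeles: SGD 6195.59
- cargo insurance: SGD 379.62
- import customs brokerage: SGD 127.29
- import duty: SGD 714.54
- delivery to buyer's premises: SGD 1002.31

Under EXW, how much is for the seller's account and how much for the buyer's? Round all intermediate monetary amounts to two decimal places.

EXW: the seller makes goods available at their premises; the buyer bears all onward costs.
Seller's account: goods 59762.53 = 59762.53
Buyer's account: inland to port 608.29 + export clearance 372.73 + origin terminal 704.49 + freight 6195.59 + insurance 379.62 + brokerage 127.29 + duty 714.54 + delivery 1002.31 = 10104.86

Seller: SGD 59762.53; buyer: SGD 10104.86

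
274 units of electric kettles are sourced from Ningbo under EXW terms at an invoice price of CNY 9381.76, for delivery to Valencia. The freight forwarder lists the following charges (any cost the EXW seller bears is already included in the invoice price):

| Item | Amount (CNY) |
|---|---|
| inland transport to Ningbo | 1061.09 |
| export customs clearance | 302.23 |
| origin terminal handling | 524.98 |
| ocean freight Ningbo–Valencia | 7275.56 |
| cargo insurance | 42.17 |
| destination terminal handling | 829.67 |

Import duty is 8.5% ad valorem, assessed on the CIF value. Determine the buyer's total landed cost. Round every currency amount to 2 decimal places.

EXW: the seller makes goods available at their premises; the buyer bears all onward costs.
CIF value = EXW price + inland to port + export clearance + origin terminal + freight + insurance = 9381.76 + 1061.09 + 302.23 + 524.98 + 7275.56 + 42.17 = 18587.79
Import duty = 18587.79 × 8.5% = 1579.96
Buyer bears: inland to port 1061.09 + export clearance 302.23 + origin terminal 524.98 + freight 7275.56 + insurance 42.17 + destination terminal 829.67 + duty 1579.96 = 11615.66
Landed cost = invoice 9381.76 + 11615.66 = 20997.42

Total landed cost: CNY 20997.42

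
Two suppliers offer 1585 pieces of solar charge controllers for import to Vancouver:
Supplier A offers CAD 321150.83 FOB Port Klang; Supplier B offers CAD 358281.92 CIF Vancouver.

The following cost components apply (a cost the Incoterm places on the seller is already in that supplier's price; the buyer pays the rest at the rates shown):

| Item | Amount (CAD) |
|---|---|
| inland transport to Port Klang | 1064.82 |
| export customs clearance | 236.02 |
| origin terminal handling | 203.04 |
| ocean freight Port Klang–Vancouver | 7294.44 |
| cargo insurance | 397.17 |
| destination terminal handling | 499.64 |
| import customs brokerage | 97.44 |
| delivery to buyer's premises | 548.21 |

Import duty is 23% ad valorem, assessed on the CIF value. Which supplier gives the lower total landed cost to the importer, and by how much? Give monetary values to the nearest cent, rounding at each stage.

Supplier A is cheaper by CAD 36210.56

Supplier A (FOB):
CIF value = FOB price + freight + insurance = 321150.83 + 7294.44 + 397.17 = 328842.44
Import duty = 328842.44 × 23% = 75633.76
Buyer bears (A): 7294.44 + 397.17 + 499.64 + 97.44 + 548.21 = 8836.90
Landed cost (A) = invoice 321150.83 + 8836.90 + duty 75633.76 = 405621.49
Supplier B (CIF):
The CIF price already equals the CIF value: 358281.92
Import duty = 358281.92 × 23% = 82404.84
Buyer bears (B): 499.64 + 97.44 + 548.21 = 1145.29
Landed cost (B) = invoice 358281.92 + 1145.29 + duty 82404.84 = 441832.05
Difference = |405621.49 − 441832.05| = 36210.56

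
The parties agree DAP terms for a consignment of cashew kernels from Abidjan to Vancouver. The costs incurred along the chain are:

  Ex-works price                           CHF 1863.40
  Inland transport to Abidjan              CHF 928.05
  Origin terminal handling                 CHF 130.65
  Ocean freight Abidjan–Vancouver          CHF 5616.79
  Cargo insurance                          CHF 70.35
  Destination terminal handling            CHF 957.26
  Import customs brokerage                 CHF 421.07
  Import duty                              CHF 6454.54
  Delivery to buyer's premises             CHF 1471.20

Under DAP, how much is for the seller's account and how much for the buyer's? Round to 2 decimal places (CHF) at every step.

Seller: CHF 11037.70; buyer: CHF 6875.61

DAP: the seller bears all costs to the named destination except import duty and clearance.
Seller's account: goods 1863.40 + inland to port 928.05 + origin terminal 130.65 + freight 5616.79 + insurance 70.35 + destination terminal 957.26 + delivery 1471.20 = 11037.70
Buyer's account: brokerage 421.07 + duty 6454.54 = 6875.61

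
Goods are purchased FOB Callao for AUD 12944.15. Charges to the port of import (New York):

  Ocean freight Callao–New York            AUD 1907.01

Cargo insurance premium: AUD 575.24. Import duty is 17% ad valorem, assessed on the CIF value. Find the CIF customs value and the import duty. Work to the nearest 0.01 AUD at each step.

CIF value: AUD 15426.40; import duty: AUD 2622.49

CIF = FOB price + freight + insurance
CIF = 12944.15 + 1907.01 + 575.24 = 15426.40
Import duty = 15426.40 × 17% = 2622.49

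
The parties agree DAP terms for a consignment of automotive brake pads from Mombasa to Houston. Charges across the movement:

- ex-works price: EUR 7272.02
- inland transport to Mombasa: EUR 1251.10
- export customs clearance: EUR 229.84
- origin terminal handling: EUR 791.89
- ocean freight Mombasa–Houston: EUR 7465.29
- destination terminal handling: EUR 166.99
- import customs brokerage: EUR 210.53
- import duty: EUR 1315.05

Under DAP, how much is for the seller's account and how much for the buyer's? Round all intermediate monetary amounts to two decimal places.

DAP: the seller bears all costs to the named destination except import duty and clearance.
Seller's account: goods 7272.02 + inland to port 1251.10 + export clearance 229.84 + origin terminal 791.89 + freight 7465.29 + destination terminal 166.99 = 17177.13
Buyer's account: brokerage 210.53 + duty 1315.05 = 1525.58

Seller: EUR 17177.13; buyer: EUR 1525.58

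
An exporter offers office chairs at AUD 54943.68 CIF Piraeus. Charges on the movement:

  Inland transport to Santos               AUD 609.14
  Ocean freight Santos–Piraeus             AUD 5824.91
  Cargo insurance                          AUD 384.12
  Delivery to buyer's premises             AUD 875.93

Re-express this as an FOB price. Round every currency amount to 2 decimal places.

FOB price: AUD 48734.65

Not relevant to the conversion: inland to port — on the seller under both CIF and FOB; already in the CIF price and stays in the FOB price. delivery — on the buyer under both terms; not part of either seller's price.
From CIF to FOB, the seller no longer bears: freight, insurance.
FOB price = 54943.68 − 5824.91 − 384.12 = 48734.65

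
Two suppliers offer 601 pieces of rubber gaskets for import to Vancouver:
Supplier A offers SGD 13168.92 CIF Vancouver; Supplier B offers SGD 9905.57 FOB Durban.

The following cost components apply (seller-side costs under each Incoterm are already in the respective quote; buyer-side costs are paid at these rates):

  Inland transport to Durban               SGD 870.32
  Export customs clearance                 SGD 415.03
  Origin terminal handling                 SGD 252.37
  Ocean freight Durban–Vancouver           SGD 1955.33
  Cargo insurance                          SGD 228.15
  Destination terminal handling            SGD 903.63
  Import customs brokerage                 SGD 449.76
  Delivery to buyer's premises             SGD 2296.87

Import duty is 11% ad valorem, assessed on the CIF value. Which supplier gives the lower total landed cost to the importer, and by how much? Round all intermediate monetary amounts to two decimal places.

Supplier B is cheaper by SGD 1198.65

Supplier A (CIF):
The CIF price already equals the CIF value: 13168.92
Import duty = 13168.92 × 11% = 1448.58
Buyer bears (A): 903.63 + 449.76 + 2296.87 = 3650.26
Landed cost (A) = invoice 13168.92 + 3650.26 + duty 1448.58 = 18267.76
Supplier B (FOB):
CIF value = FOB price + freight + insurance = 9905.57 + 1955.33 + 228.15 = 12089.05
Import duty = 12089.05 × 11% = 1329.80
Buyer bears (B): 1955.33 + 228.15 + 903.63 + 449.76 + 2296.87 = 5833.74
Landed cost (B) = invoice 9905.57 + 5833.74 + duty 1329.80 = 17069.11
Difference = |18267.76 − 17069.11| = 1198.65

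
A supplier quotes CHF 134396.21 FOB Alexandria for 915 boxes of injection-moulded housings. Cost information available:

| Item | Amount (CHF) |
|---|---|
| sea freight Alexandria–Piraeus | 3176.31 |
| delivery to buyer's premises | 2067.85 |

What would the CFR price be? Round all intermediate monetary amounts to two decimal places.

CFR price: CHF 137572.52

Not relevant to the conversion: delivery — on the buyer under both terms; not part of either seller's price.
From FOB to CFR, the seller additionally bears: freight.
CFR price = 134396.21 + 3176.31 = 137572.52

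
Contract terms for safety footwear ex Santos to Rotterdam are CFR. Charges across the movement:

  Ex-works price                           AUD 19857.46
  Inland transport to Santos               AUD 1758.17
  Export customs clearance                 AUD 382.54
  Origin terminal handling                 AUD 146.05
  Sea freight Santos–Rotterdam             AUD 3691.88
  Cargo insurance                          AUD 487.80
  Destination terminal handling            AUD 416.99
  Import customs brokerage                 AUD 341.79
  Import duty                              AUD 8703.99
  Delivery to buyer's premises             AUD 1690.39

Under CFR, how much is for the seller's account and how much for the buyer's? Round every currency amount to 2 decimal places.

Seller: AUD 25836.10; buyer: AUD 11640.96

CFR: the seller pays costs through ocean freight to the destination port, but not insurance.
Seller's account: goods 19857.46 + inland to port 1758.17 + export clearance 382.54 + origin terminal 146.05 + freight 3691.88 = 25836.10
Buyer's account: insurance 487.80 + destination terminal 416.99 + brokerage 341.79 + duty 8703.99 + delivery 1690.39 = 11640.96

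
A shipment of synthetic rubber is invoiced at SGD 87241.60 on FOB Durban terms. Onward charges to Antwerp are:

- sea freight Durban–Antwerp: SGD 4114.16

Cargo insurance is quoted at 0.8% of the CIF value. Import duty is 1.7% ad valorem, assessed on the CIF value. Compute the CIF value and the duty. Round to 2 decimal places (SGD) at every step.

CIF value: SGD 92092.50; import duty: SGD 1565.57

Let C be the CIF value. C = FOB price + freight + 0.8% × C
C − 0.8% × C = 87241.60 + 4114.16
0.992 × C = 91355.76
C = 91355.76 / 0.992 = 92092.50
Insurance premium = 0.8% × 92092.50 = 736.74
Import duty = 92092.50 × 1.7% = 1565.57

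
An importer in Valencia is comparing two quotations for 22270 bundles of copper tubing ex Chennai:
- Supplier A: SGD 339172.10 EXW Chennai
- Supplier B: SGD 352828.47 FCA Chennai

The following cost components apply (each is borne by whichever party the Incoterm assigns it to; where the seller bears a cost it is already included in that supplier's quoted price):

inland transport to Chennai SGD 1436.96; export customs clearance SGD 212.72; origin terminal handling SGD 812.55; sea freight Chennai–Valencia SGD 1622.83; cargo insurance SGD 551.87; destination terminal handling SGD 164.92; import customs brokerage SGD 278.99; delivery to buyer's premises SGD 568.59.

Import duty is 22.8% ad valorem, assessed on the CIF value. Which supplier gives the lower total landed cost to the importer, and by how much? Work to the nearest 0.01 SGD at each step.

Supplier A (EXW):
CIF value = EXW price + inland to port + export clearance + origin terminal + freight + insurance = 339172.10 + 1436.96 + 212.72 + 812.55 + 1622.83 + 551.87 = 343809.03
Import duty = 343809.03 × 22.8% = 78388.46
Buyer bears (A): 1436.96 + 212.72 + 812.55 + 1622.83 + 551.87 + 164.92 + 278.99 + 568.59 = 5649.43
Landed cost (A) = invoice 339172.10 + 5649.43 + duty 78388.46 = 423209.99
Supplier B (FCA):
CIF value = FCA price + origin terminal + freight + insurance = 352828.47 + 812.55 + 1622.83 + 551.87 = 355815.72
Import duty = 355815.72 × 22.8% = 81125.98
Buyer bears (B): 812.55 + 1622.83 + 551.87 + 164.92 + 278.99 + 568.59 = 3999.75
Landed cost (B) = invoice 352828.47 + 3999.75 + duty 81125.98 = 437954.20
Difference = |423209.99 − 437954.20| = 14744.21

Supplier A is cheaper by SGD 14744.21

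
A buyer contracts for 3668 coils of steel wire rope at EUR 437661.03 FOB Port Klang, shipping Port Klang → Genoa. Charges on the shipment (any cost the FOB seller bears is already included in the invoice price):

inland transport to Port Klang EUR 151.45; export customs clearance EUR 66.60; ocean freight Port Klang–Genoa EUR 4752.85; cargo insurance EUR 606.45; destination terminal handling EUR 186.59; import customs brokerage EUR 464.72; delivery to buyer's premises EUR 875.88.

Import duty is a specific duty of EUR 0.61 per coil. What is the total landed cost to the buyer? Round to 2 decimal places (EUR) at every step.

FOB: the seller bears costs until goods are on board at the origin port; the buyer bears freight, insurance and all costs thereafter.
Already in the invoice (seller's account under FOB): inland to port, export clearance — exclude.
CIF value = FOB price + freight + insurance = 437661.03 + 4752.85 + 606.45 = 443020.33
Import duty = 3668 × 0.61 = 2237.48
Buyer bears: freight 4752.85 + insurance 606.45 + destination terminal 186.59 + brokerage 464.72 + delivery 875.88 + duty 2237.48 = 9123.97
Landed cost = invoice 437661.03 + 9123.97 = 446785.00

Total landed cost: EUR 446785.00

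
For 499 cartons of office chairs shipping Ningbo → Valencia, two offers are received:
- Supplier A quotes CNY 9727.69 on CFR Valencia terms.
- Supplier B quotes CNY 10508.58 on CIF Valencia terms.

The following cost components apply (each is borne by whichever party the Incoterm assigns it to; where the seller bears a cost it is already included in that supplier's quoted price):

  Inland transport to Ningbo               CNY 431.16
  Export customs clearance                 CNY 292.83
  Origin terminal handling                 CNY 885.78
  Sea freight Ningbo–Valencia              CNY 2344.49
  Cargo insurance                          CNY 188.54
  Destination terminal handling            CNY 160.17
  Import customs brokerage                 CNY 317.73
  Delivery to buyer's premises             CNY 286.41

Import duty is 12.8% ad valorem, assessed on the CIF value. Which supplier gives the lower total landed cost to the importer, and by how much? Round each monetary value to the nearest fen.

Supplier A is cheaper by CNY 668.17

Supplier A (CFR):
CIF value = CFR price + insurance = 9727.69 + 188.54 = 9916.23
Import duty = 9916.23 × 12.8% = 1269.28
Buyer bears (A): 188.54 + 160.17 + 317.73 + 286.41 = 952.85
Landed cost (A) = invoice 9727.69 + 952.85 + duty 1269.28 = 11949.82
Supplier B (CIF):
The CIF price already equals the CIF value: 10508.58
Import duty = 10508.58 × 12.8% = 1345.10
Buyer bears (B): 160.17 + 317.73 + 286.41 = 764.31
Landed cost (B) = invoice 10508.58 + 764.31 + duty 1345.10 = 12617.99
Difference = |11949.82 − 12617.99| = 668.17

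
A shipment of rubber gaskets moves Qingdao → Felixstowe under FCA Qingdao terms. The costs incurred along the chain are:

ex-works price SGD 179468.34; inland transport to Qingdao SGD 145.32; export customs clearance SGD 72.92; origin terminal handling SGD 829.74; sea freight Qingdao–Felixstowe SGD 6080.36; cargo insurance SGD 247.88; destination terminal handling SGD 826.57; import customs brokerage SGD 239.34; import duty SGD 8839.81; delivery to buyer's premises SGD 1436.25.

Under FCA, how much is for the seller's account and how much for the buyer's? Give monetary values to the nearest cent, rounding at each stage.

Seller: SGD 179686.58; buyer: SGD 18499.95

FCA: the seller delivers export-cleared goods to the carrier; the buyer bears costs from that point.
Seller's account: goods 179468.34 + inland to port 145.32 + export clearance 72.92 = 179686.58
Buyer's account: origin terminal 829.74 + freight 6080.36 + insurance 247.88 + destination terminal 826.57 + brokerage 239.34 + duty 8839.81 + delivery 1436.25 = 18499.95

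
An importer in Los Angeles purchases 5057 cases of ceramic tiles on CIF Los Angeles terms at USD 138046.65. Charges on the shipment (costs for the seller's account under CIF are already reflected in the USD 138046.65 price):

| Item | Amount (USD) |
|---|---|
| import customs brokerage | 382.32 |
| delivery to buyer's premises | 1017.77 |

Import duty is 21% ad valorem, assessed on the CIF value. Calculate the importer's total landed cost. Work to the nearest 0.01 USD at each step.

CIF: the seller pays costs through ocean freight and marine insurance to the destination port.
The CIF price already equals the CIF value: 138046.65
Import duty = 138046.65 × 21% = 28989.80
Buyer bears: brokerage 382.32 + delivery 1017.77 + duty 28989.80 = 30389.89
Landed cost = invoice 138046.65 + 30389.89 = 168436.54

Total landed cost: USD 168436.54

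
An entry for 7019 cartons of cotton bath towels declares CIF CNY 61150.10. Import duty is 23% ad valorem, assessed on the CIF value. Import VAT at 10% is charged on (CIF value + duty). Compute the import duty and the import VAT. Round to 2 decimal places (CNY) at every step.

Import duty = 61150.10 × 23% = 14064.52
VAT base = CIF + duty = 61150.10 + 14064.52 = 75214.62
Import VAT = 75214.62 × 10% = 7521.46

Import duty: CNY 14064.52; import VAT: CNY 7521.46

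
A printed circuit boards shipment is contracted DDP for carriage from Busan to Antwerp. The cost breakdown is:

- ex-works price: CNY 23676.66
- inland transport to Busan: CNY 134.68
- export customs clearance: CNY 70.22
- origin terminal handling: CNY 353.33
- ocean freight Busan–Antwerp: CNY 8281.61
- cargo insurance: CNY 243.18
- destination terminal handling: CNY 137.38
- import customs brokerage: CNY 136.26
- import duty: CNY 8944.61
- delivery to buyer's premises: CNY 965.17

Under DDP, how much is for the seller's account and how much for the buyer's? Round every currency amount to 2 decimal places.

DDP: the seller bears all costs including import duty.
Seller's account: goods 23676.66 + inland to port 134.68 + export clearance 70.22 + origin terminal 353.33 + freight 8281.61 + insurance 243.18 + destination terminal 137.38 + brokerage 136.26 + duty 8944.61 + delivery 965.17 = 42943.10
Buyer's account: 0.00

Seller: CNY 42943.10; buyer: CNY 0.00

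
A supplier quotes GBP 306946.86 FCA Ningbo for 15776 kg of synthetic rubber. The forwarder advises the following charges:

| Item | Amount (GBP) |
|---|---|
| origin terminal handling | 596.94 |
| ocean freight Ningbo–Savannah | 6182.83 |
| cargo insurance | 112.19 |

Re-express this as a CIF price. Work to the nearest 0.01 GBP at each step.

CIF price: GBP 313838.82

From FCA to CIF, the seller additionally bears: origin terminal, freight, insurance.
CIF price = 306946.86 + 596.94 + 6182.83 + 112.19 = 313838.82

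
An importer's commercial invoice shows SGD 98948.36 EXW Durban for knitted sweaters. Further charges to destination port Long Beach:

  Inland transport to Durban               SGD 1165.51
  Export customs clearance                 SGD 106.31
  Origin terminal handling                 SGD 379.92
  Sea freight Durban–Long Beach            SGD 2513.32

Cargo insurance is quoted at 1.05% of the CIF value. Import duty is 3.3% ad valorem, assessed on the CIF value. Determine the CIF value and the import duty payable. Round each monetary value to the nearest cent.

CIF value: SGD 104207.60; import duty: SGD 3438.85

Let C be the CIF value. C = EXW price + pre-shipment costs + freight + 1.05% × C
C − 1.05% × C = 98948.36 + 1165.51 + 106.31 + 379.92 + 2513.32
0.9895 × C = 103113.42
C = 103113.42 / 0.9895 = 104207.60
Insurance premium = 1.05% × 104207.60 = 1094.18
Import duty = 104207.60 × 3.3% = 3438.85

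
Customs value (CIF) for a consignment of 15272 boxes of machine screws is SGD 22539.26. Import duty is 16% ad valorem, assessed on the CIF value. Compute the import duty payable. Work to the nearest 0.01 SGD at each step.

Import duty: SGD 3606.28

Import duty = 22539.26 × 16% = 3606.28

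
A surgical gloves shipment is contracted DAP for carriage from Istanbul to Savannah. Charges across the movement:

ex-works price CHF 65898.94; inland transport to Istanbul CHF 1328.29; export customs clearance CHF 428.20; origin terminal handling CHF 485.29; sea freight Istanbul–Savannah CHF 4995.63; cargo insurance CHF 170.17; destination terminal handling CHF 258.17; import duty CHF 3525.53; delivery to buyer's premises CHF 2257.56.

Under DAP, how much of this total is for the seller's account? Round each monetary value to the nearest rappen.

Seller's account: CHF 75822.25

DAP: the seller bears all costs to the named destination except import duty and clearance.
Seller's account: goods 65898.94 + inland to port 1328.29 + export clearance 428.20 + origin terminal 485.29 + freight 4995.63 + insurance 170.17 + destination terminal 258.17 + delivery 2257.56 = 75822.25
Buyer's account: duty 3525.53 = 3525.53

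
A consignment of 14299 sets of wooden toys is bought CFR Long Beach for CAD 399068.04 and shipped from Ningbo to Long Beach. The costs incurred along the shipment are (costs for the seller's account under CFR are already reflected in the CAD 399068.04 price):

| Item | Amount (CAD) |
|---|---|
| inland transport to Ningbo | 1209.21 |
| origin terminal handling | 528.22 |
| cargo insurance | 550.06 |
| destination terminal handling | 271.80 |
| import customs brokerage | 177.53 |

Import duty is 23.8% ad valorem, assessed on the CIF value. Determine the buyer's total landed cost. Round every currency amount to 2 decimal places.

Total landed cost: CAD 495176.54

CFR: the seller pays costs through ocean freight to the destination port, but not insurance.
Already in the invoice (seller's account under CFR): inland to port, origin terminal — exclude.
CIF value = CFR price + insurance = 399068.04 + 550.06 = 399618.10
Import duty = 399618.10 × 23.8% = 95109.11
Buyer bears: insurance 550.06 + destination terminal 271.80 + brokerage 177.53 + duty 95109.11 = 96108.50
Landed cost = invoice 399068.04 + 96108.50 = 495176.54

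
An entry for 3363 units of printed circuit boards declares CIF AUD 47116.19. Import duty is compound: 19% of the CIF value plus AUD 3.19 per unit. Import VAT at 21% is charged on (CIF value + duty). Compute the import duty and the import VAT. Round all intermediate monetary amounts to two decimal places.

Import duty: AUD 19680.05; import VAT: AUD 14027.21

Ad valorem component: 47116.19 × 19% = 8952.08
Specific component: 3363 × 3.19 = 10727.97
Import duty = 8952.08 + 10727.97 = 19680.05
VAT base = CIF + duty = 47116.19 + 19680.05 = 66796.24
Import VAT = 66796.24 × 21% = 14027.21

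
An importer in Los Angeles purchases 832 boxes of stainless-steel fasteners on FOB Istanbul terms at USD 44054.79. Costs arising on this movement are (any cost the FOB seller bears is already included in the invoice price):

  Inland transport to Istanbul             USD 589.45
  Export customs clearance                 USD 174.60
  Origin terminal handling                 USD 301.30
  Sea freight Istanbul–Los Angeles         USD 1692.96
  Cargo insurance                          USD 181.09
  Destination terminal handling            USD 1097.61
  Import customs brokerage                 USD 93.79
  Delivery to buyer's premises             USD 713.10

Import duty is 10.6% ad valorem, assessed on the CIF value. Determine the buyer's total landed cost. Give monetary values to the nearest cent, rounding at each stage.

FOB: the seller bears costs until goods are on board at the origin port; the buyer bears freight, insurance and all costs thereafter.
Already in the invoice (seller's account under FOB): inland to port, export clearance, origin terminal — exclude.
CIF value = FOB price + freight + insurance = 44054.79 + 1692.96 + 181.09 = 45928.84
Import duty = 45928.84 × 10.6% = 4868.46
Buyer bears: freight 1692.96 + insurance 181.09 + destination terminal 1097.61 + brokerage 93.79 + delivery 713.10 + duty 4868.46 = 8647.01
Landed cost = invoice 44054.79 + 8647.01 = 52701.80

Total landed cost: USD 52701.80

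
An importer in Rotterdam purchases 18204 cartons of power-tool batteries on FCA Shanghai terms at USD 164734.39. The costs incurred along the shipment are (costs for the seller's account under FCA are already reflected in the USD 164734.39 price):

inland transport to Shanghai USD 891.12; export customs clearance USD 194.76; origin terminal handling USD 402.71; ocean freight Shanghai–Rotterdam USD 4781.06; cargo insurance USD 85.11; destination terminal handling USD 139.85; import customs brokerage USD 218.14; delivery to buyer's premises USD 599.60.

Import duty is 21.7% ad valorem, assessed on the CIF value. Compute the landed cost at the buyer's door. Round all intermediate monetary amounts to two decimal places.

FCA: the seller delivers export-cleared goods to the carrier; the buyer bears costs from that point.
Already in the invoice (seller's account under FCA): inland to port, export clearance — exclude.
CIF value = FCA price + origin terminal + freight + insurance = 164734.39 + 402.71 + 4781.06 + 85.11 = 170003.27
Import duty = 170003.27 × 21.7% = 36890.71
Buyer bears: origin terminal 402.71 + freight 4781.06 + insurance 85.11 + destination terminal 139.85 + brokerage 218.14 + delivery 599.60 + duty 36890.71 = 43117.18
Landed cost = invoice 164734.39 + 43117.18 = 207851.57

Total landed cost: USD 207851.57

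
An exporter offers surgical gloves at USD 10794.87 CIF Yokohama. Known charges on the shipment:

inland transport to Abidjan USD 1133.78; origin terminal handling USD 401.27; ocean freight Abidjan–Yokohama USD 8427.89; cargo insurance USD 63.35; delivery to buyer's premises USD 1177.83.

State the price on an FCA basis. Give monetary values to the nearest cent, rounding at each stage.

Not relevant to the conversion: inland to port — on the seller under both CIF and FCA; already in the CIF price and stays in the FCA price. delivery — on the buyer under both terms; not part of either seller's price.
From CIF to FCA, the seller no longer bears: origin terminal, freight, insurance.
FCA price = 10794.87 − 401.27 − 8427.89 − 63.35 = 1902.36

FCA price: USD 1902.36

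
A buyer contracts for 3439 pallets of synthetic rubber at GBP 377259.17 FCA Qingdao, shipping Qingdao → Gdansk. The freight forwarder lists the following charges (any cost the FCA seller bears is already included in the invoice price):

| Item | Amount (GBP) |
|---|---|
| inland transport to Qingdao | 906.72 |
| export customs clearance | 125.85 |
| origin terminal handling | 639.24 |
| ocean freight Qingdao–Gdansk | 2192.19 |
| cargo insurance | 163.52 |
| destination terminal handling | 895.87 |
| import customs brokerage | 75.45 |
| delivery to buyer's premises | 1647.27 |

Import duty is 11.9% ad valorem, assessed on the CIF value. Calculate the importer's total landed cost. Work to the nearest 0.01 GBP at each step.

Total landed cost: GBP 428122.95

FCA: the seller delivers export-cleared goods to the carrier; the buyer bears costs from that point.
Already in the invoice (seller's account under FCA): inland to port, export clearance — exclude.
CIF value = FCA price + origin terminal + freight + insurance = 377259.17 + 639.24 + 2192.19 + 163.52 = 380254.12
Import duty = 380254.12 × 11.9% = 45250.24
Buyer bears: origin terminal 639.24 + freight 2192.19 + insurance 163.52 + destination terminal 895.87 + brokerage 75.45 + delivery 1647.27 + duty 45250.24 = 50863.78
Landed cost = invoice 377259.17 + 50863.78 = 428122.95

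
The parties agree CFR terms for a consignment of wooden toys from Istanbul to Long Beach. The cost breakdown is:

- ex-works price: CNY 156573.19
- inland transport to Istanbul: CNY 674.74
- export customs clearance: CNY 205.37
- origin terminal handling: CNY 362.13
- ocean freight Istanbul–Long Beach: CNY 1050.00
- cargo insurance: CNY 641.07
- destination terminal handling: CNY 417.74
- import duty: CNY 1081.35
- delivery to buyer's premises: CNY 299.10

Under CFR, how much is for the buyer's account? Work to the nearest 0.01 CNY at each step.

Buyer's account: CNY 2439.26

CFR: the seller pays costs through ocean freight to the destination port, but not insurance.
Seller's account: goods 156573.19 + inland to port 674.74 + export clearance 205.37 + origin terminal 362.13 + freight 1050.00 = 158865.43
Buyer's account: insurance 641.07 + destination terminal 417.74 + duty 1081.35 + delivery 299.10 = 2439.26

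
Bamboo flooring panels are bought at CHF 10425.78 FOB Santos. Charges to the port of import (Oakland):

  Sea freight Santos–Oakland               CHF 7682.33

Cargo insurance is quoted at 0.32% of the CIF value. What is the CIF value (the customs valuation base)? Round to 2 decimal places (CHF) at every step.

CIF value: CHF 18166.24

Let C be the CIF value. C = FOB price + freight + 0.32% × C
C − 0.32% × C = 10425.78 + 7682.33
0.9968 × C = 18108.11
C = 18108.11 / 0.9968 = 18166.24
Insurance premium = 0.32% × 18166.24 = 58.13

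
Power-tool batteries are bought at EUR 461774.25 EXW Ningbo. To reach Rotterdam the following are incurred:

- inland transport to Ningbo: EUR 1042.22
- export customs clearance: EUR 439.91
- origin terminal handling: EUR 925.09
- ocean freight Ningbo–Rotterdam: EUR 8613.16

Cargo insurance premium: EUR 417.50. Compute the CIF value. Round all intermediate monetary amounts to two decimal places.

CIF = EXW price + pre-shipment costs + freight + insurance
CIF = 461774.25 + 1042.22 + 439.91 + 925.09 + 8613.16 + 417.50 = 473212.13

CIF value: EUR 473212.13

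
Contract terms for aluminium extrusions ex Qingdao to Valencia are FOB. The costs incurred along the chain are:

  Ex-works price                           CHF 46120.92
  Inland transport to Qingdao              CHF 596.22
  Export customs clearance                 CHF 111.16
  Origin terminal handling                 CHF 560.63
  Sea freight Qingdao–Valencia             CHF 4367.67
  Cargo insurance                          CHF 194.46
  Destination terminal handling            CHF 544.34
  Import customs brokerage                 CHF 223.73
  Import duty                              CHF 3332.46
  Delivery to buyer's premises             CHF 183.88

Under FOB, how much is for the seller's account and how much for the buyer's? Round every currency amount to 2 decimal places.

Seller: CHF 47388.93; buyer: CHF 8846.54

FOB: the seller bears costs until goods are on board at the origin port; the buyer bears freight, insurance and all costs thereafter.
Seller's account: goods 46120.92 + inland to port 596.22 + export clearance 111.16 + origin terminal 560.63 = 47388.93
Buyer's account: freight 4367.67 + insurance 194.46 + destination terminal 544.34 + brokerage 223.73 + duty 3332.46 + delivery 183.88 = 8846.54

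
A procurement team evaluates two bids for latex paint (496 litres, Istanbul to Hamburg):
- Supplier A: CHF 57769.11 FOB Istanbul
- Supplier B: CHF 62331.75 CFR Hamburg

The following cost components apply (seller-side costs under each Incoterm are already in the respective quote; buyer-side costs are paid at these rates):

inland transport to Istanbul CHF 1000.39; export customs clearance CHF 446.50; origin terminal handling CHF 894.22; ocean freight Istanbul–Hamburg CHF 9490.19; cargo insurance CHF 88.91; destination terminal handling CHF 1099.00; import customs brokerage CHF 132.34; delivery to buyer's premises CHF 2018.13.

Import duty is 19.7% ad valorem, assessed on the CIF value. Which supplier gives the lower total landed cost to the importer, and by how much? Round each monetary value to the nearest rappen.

Supplier B is cheaper by CHF 5898.28

Supplier A (FOB):
CIF value = FOB price + freight + insurance = 57769.11 + 9490.19 + 88.91 = 67348.21
Import duty = 67348.21 × 19.7% = 13267.60
Buyer bears (A): 9490.19 + 88.91 + 1099.00 + 132.34 + 2018.13 = 12828.57
Landed cost (A) = invoice 57769.11 + 12828.57 + duty 13267.60 = 83865.28
Supplier B (CFR):
CIF value = CFR price + insurance = 62331.75 + 88.91 = 62420.66
Import duty = 62420.66 × 19.7% = 12296.87
Buyer bears (B): 88.91 + 1099.00 + 132.34 + 2018.13 = 3338.38
Landed cost (B) = invoice 62331.75 + 3338.38 + duty 12296.87 = 77967.00
Difference = |83865.28 − 77967.00| = 5898.28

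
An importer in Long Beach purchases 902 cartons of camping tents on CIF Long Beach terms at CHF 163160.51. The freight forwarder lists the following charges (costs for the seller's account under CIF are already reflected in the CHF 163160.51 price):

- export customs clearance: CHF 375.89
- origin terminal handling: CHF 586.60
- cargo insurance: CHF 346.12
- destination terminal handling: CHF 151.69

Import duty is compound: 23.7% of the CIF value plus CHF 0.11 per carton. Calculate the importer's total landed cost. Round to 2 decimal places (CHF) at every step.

CIF: the seller pays costs through ocean freight and marine insurance to the destination port.
Already in the invoice (seller's account under CIF): export clearance, origin terminal, insurance — exclude.
The CIF price already equals the CIF value: 163160.51
Ad valorem component: 163160.51 × 23.7% = 38669.04
Specific component: 902 × 0.11 = 99.22
Import duty = 38669.04 + 99.22 = 38768.26
Buyer bears: destination terminal 151.69 + duty 38768.26 = 38919.95
Landed cost = invoice 163160.51 + 38919.95 = 202080.46

Total landed cost: CHF 202080.46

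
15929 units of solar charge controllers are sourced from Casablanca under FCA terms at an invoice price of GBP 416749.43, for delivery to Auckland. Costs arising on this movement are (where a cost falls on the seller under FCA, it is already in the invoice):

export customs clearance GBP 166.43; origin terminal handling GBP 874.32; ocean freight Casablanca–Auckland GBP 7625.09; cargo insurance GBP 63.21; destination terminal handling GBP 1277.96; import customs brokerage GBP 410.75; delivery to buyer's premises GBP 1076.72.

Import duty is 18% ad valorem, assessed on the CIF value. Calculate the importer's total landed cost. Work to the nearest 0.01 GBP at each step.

FCA: the seller delivers export-cleared goods to the carrier; the buyer bears costs from that point.
Already in the invoice (seller's account under FCA): export clearance — exclude.
CIF value = FCA price + origin terminal + freight + insurance = 416749.43 + 874.32 + 7625.09 + 63.21 = 425312.05
Import duty = 425312.05 × 18% = 76556.17
Buyer bears: origin terminal 874.32 + freight 7625.09 + insurance 63.21 + destination terminal 1277.96 + brokerage 410.75 + delivery 1076.72 + duty 76556.17 = 87884.22
Landed cost = invoice 416749.43 + 87884.22 = 504633.65

Total landed cost: GBP 504633.65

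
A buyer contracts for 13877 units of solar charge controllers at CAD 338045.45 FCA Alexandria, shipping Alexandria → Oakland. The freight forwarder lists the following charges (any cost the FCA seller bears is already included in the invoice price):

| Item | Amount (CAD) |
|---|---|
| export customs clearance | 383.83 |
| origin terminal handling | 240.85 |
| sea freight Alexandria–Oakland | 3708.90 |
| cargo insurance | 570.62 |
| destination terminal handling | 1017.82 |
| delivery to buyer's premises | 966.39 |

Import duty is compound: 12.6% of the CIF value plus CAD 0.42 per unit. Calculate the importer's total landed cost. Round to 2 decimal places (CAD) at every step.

Total landed cost: CAD 393541.66

FCA: the seller delivers export-cleared goods to the carrier; the buyer bears costs from that point.
Already in the invoice (seller's account under FCA): export clearance — exclude.
CIF value = FCA price + origin terminal + freight + insurance = 338045.45 + 240.85 + 3708.90 + 570.62 = 342565.82
Ad valorem component: 342565.82 × 12.6% = 43163.29
Specific component: 13877 × 0.42 = 5828.34
Import duty = 43163.29 + 5828.34 = 48991.63
Buyer bears: origin terminal 240.85 + freight 3708.90 + insurance 570.62 + destination terminal 1017.82 + delivery 966.39 + duty 48991.63 = 55496.21
Landed cost = invoice 338045.45 + 55496.21 = 393541.66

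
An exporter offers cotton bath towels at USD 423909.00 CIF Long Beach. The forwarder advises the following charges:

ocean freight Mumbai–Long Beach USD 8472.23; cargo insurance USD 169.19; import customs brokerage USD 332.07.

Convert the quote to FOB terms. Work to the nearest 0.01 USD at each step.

Not relevant to the conversion: brokerage — on the buyer under both terms; not part of either seller's price.
From CIF to FOB, the seller no longer bears: freight, insurance.
FOB price = 423909.00 − 8472.23 − 169.19 = 415267.58

FOB price: USD 415267.58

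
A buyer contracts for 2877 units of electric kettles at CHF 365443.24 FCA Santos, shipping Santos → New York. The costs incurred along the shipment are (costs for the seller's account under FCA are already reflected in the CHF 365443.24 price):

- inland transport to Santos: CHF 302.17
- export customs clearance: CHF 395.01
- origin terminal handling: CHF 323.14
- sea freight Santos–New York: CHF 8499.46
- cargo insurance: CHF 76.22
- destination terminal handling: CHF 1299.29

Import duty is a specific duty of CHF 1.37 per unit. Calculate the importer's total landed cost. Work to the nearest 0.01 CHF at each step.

Total landed cost: CHF 379582.84

FCA: the seller delivers export-cleared goods to the carrier; the buyer bears costs from that point.
Already in the invoice (seller's account under FCA): inland to port, export clearance — exclude.
CIF value = FCA price + origin terminal + freight + insurance = 365443.24 + 323.14 + 8499.46 + 76.22 = 374342.06
Import duty = 2877 × 1.37 = 3941.49
Buyer bears: origin terminal 323.14 + freight 8499.46 + insurance 76.22 + destination terminal 1299.29 + duty 3941.49 = 14139.60
Landed cost = invoice 365443.24 + 14139.60 = 379582.84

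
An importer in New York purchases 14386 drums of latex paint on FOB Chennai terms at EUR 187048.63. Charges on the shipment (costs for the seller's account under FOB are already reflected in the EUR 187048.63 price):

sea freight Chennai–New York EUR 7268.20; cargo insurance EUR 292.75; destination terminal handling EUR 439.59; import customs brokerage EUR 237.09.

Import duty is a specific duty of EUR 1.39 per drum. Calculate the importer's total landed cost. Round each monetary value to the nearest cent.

Total landed cost: EUR 215282.80

FOB: the seller bears costs until goods are on board at the origin port; the buyer bears freight, insurance and all costs thereafter.
CIF value = FOB price + freight + insurance = 187048.63 + 7268.20 + 292.75 = 194609.58
Import duty = 14386 × 1.39 = 19996.54
Buyer bears: freight 7268.20 + insurance 292.75 + destination terminal 439.59 + brokerage 237.09 + duty 19996.54 = 28234.17
Landed cost = invoice 187048.63 + 28234.17 = 215282.80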